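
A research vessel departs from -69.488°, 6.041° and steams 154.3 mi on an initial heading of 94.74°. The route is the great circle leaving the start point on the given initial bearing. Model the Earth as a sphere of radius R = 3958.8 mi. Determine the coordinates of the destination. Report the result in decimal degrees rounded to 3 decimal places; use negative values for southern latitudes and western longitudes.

latitude -69.556°, longitude 12.424°

The arc subtends δ = 154.3/3958.8 = 0.038976 rad at the centre.
Start latitude φ₁ = -1.212794 rad; initial bearing θ = 1.653525 rad.
Applying the spherical law of cosines for sides, sin φ₂ = sin φ₁ cos δ + cos φ₁ sin δ cos θ = -0.937016, so φ₂ = -69.556°.
Then Δλ = atan2(0.013607, 0.121633) = 0.111409 rad, from sin θ sin δ cos φ₁ over cos δ − sin φ₁ sin φ₂.
λ₂ = λ₁ + Δλ = 12.424°.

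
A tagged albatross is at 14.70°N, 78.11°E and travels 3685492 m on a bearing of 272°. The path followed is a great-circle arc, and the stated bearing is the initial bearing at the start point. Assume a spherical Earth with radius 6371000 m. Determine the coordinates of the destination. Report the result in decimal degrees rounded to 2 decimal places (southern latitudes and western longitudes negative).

The arc subtends δ = 3685492/6371000 = 0.578479 rad at the centre.
Start latitude φ₁ = 0.256563 rad; initial bearing θ = 4.747296 rad.
Destination latitude: φ₂ = arcsin( sin φ₁ cos δ + cos φ₁ sin δ cos θ ) = arcsin(0.230927) = 13.35°.
Then Δλ = atan2(-0.528533, 0.778695) = -0.596315 rad, from sin θ sin δ cos φ₁ over cos δ − sin φ₁ sin φ₂.
λ₂ = 78.11° + -34.17° = 43.94°.

latitude 13.35°, longitude 43.94°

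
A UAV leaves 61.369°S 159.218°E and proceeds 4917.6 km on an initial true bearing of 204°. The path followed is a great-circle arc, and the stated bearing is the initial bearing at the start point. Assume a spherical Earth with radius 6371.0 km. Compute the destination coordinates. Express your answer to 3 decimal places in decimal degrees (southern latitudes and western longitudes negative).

latitude -69.115°, longitude 31.946°

Central angle δ = d/R = 0.771873 rad.
Start latitude φ₁ = -1.071091 rad; initial bearing θ = 3.560472 rad.
Destination latitude: φ₂ = arcsin( sin φ₁ cos δ + cos φ₁ sin δ cos θ ) = arcsin(-0.934297) = -69.115°.
Δλ = atan2( sin θ sin δ cos φ₁ , cos δ − sin φ₁ sin φ₂ ) = atan2(-0.135935, -0.103449) = -2.221311 rad = -127.272°.
λ₂ = 159.218° + -127.272° = 31.946°.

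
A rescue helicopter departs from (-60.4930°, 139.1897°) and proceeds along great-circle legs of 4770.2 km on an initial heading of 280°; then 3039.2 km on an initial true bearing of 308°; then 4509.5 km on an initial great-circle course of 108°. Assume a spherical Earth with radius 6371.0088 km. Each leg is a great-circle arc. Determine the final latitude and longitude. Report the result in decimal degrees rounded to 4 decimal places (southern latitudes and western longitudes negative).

latitude -24.1157°, longitude 104.3361°

Apply the spherical direct solution leg by leg, carrying full precision between legs.
Leg 1: from (-60.4930°, 139.1897°), δ = 4770.2/6371.0088 = 0.748735 rad, θ = 280° → φ = -35.4024°, λ = 83.8601°.
Leg 2: from (-35.4024°, 83.8601°), δ = 3039.2/6371.0088 = 0.477036 rad, θ = 308° → φ = -16.5127°, λ = 61.6888°.
Leg 3: from (-16.5127°, 61.6888°), δ = 4509.5/6371.0088 = 0.707816 rad, θ = 108° → φ = -24.1157°, λ = 104.3361°.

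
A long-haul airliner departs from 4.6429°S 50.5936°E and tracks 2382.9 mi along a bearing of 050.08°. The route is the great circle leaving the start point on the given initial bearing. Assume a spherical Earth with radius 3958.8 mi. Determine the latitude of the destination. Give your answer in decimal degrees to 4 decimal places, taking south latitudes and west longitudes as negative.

Angular distance δ = d/R = 2382.9 / 3958.8 = 0.601925 rad.
Start latitude φ₁ = -0.081034 rad; initial bearing θ = 0.874061 rad.
Applying the spherical law of cosines for sides, sin φ₂ = sin φ₁ cos δ + cos φ₁ sin δ cos θ = 0.295448, so φ₂ = 17.1844°.
Then Δλ = atan2(0.432840, 0.848162) = 0.471875 rad, from sin θ sin δ cos φ₁ over cos δ − sin φ₁ sin φ₂.
λ₂ = 50.5936° + 27.0364° = 77.6300°.

latitude 17.1844°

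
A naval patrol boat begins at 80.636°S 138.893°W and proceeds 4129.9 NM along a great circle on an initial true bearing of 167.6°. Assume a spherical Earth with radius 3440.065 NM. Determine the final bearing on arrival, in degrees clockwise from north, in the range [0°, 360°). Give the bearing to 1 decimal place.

Angular distance δ = d/R = 4129.9 / 3440.065 = 1.200530 rad.
With φ₁ = -80.636° = -1.407364 rad and θ = 167.6° = 2.925172 rad:
Destination latitude: φ₂ = arcsin( sin φ₁ cos δ + cos φ₁ sin δ cos θ ) = arcsin(-0.505183) = -30.344°.
Then Δλ = atan2(0.032571, -0.136587) = 2.907502 rad, from sin θ sin δ cos φ₁ over cos δ − sin φ₁ sin φ₂.
λ₂ = λ₁ + Δλ = 27.695°.
The forward bearing on arrival equals the back-azimuth from the destination plus 180°.
Back-azimuth from P₂ (-30.3°, 27.7°) to P₁ (-80.6°, -138.9°), with Δλ' = λ₁ − λ₂ = -166.6°: atan2( sin Δλ' cos φ₁ , cos φ₂ sin φ₁ − sin φ₂ cos φ₁ cos Δλ' ) = 182.3°.
Final bearing = (182.3° + 180°) mod 360° = 2.3°.

final bearing 2.3°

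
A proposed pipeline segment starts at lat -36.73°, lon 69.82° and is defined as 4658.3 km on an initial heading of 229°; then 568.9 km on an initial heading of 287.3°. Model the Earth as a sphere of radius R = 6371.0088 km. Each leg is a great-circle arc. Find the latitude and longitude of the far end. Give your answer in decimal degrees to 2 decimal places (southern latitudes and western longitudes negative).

Apply the spherical direct solution leg by leg, carrying full precision between legs.
Leg 1: from (-36.73°, 69.82°), δ = 4658.3/6371.0088 = 0.731171 rad, θ = 229° → φ = -52.78°, λ = 13.40°.
Leg 2: from (-52.78°, 13.40°), δ = 568.9/6371.0088 = 0.089295 rad, θ = 287.3° → φ = -50.99°, λ = 5.63°.

latitude -50.99°, longitude 5.63°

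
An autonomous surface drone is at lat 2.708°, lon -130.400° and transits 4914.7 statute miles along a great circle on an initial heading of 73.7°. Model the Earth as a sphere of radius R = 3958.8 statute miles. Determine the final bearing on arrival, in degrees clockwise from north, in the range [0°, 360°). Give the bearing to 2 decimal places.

The arc subtends δ = 4914.7/3958.8 = 1.241462 rad at the centre.
Converting: φ₁ = 0.047264 rad, θ = 1.286308 rad.
Applying the spherical law of cosines for sides, sin φ₂ = sin φ₁ cos δ + cos φ₁ sin δ cos θ = 0.280566, so φ₂ = 16.294°.
Then Δλ = atan2(0.907209, 0.310158) = 1.241373 rad, from sin θ sin δ cos φ₁ over cos δ − sin φ₁ sin φ₂.
Hence λ₂ = -130.400° + 71.125° = -59.275°.
The forward bearing on arrival equals the back-azimuth from the destination plus 180°.
Back-azimuth from P₂ (16.29°, -59.27°) to P₁ (2.71°, -130.40°), with Δλ' = λ₁ − λ₂ = -71.13°: atan2( sin Δλ' cos φ₁ , cos φ₂ sin φ₁ − sin φ₂ cos φ₁ cos Δλ' ) = 267.26°.
Final bearing = (267.26° + 180°) mod 360° = 87.26°.

final bearing 87.26°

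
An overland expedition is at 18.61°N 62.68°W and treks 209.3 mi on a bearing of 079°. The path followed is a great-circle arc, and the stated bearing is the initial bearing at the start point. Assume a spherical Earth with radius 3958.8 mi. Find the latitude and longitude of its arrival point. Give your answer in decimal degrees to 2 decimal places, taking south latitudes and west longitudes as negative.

latitude 19.16°, longitude -59.53°

δ = 209.3/3958.8 = 0.052870 rad (3.0292°).
Start latitude φ₁ = 0.324806 rad; initial bearing θ = 1.378810 rad.
sin φ₂ = sin φ₁ cos δ + cos φ₁ sin δ cos θ = (0.319125)(0.998603) + (0.947713)(0.052845)(0.190809) = 0.328235
φ₂ = asin(0.328235) = 0.334434 rad = 19.16°.
Δλ = atan2( sin θ sin δ cos φ₁ , cos δ − sin φ₁ sin φ₂ ) = atan2(0.049162, 0.893855) = 0.054944 rad = 3.15°.
Hence λ₂ = -62.68° + 3.15° = -59.53°.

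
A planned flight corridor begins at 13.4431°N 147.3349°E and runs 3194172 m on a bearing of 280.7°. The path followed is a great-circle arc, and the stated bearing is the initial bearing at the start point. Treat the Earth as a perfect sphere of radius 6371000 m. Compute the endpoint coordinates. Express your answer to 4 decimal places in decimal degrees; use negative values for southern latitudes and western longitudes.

δ = 3194172/6371000 = 0.501361 rad (28.7259°).
Start latitude φ₁ = 0.234626 rad; initial bearing θ = 4.899139 rad.
Applying the spherical law of cosines for sides, sin φ₂ = sin φ₁ cos δ + cos φ₁ sin δ cos θ = 0.290658, so φ₂ = 16.8974°.
Then Δλ = atan2(-0.459324, 0.809357) = -0.516192 rad, from sin θ sin δ cos φ₁ over cos δ − sin φ₁ sin φ₂.
λ₂ = λ₁ + Δλ = 117.7593°.

latitude 16.8974°, longitude 117.7593°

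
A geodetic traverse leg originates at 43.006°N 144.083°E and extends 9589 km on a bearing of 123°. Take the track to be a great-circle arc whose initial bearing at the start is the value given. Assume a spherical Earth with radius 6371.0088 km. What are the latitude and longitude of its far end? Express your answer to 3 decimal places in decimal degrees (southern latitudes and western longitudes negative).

latitude -20.649°, longitude -152.496°

The arc subtends δ = 9589/6371.0088 = 1.505099 rad at the centre.
Converting: φ₁ = 0.750596 rad, θ = 2.146755 rad.
Destination latitude: φ₂ = arcsin( sin φ₁ cos δ + cos φ₁ sin δ cos θ ) = arcsin(-0.352647) = -20.649°.
Δλ = atan2( sin θ sin δ cos φ₁ , cos δ − sin φ₁ sin φ₂ ) = atan2(0.611982, 0.306182) = 1.106899 rad = 63.421°.
λ₂ = 144.083° + 63.421° = 207.504°, normalized to (−180°, 180°] → -152.496°.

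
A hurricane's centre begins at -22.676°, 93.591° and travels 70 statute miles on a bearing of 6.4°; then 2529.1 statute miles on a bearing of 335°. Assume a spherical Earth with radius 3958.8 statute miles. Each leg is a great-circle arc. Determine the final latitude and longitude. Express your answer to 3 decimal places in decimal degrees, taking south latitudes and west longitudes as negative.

Apply the spherical direct solution leg by leg, carrying full precision between legs.
Leg 1: from (-22.676°, 93.591°), δ = 70/3958.8 = 0.017682 rad, θ = 6.4° → φ = -21.669°, λ = 93.713°.
Leg 2: from (-21.669°, 93.713°), δ = 2529.1/3958.8 = 0.638855 rad, θ = 335° → φ = 11.876°, λ = 78.790°.

latitude 11.876°, longitude 78.790°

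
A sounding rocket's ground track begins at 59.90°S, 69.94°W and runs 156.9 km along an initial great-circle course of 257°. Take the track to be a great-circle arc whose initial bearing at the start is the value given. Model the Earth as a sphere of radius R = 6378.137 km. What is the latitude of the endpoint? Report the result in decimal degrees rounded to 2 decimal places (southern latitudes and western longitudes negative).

latitude -60.19°

Central angle δ = d/R = 0.024600 rad.
Start latitude φ₁ = -1.045452 rad; initial bearing θ = 4.485496 rad.
sin φ₂ = sin φ₁ cos δ + cos φ₁ sin δ cos θ = (-0.865151)(0.999697) + (0.501511)(0.024597)(-0.224951) = -0.867665
φ₂ = asin(-0.867665) = -1.050485 rad = -60.19°.
Δλ = atan2( sin θ sin δ cos φ₁ , cos δ − sin φ₁ sin φ₂ ) = atan2(-0.012020, 0.249036) = -0.048227 rad = -2.76°.
Hence λ₂ = -69.94° + -2.76° = -72.70°.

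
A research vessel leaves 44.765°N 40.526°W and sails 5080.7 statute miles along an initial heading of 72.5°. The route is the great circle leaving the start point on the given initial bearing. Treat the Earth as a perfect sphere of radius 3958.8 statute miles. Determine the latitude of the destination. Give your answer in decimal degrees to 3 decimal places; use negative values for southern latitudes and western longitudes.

δ = 5080.7/3958.8 = 1.283394 rad (73.5331°).
With φ₁ = 44.765° = 0.781297 rad and θ = 72.5° = 1.265364 rad:
Destination latitude: φ₂ = arcsin( sin φ₁ cos δ + cos φ₁ sin δ cos θ ) = arcsin(0.404359) = 23.851°.
Then Δλ = atan2(0.649366, -0.001287) = 1.572779 rad, from sin θ sin δ cos φ₁ over cos δ − sin φ₁ sin φ₂.
Hence λ₂ = -40.526° + 90.114° = 49.588°.

latitude 23.851°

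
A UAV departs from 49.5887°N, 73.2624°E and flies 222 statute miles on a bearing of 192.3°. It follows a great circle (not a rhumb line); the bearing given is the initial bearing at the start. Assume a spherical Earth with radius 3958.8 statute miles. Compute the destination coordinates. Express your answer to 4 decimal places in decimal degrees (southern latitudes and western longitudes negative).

latitude 46.4450°, longitude 72.2695°

δ = 222/3958.8 = 0.056078 rad (3.2130°).
Converting: φ₁ = 0.865486 rad, θ = 3.356268 rad.
sin φ₂ = sin φ₁ cos δ + cos φ₁ sin δ cos θ = (0.761410)(0.998428) + (0.648270)(0.056048)(-0.977046) = 0.724713
φ₂ = asin(0.724713) = 0.810618 rad = 46.4450°.
Δλ = atan2( sin θ sin δ cos φ₁ , cos δ − sin φ₁ sin φ₂ ) = atan2(-0.007740, 0.446624) = -0.017329 rad = -0.9929°.
Hence λ₂ = 73.2624° + -0.9929° = 72.2695°.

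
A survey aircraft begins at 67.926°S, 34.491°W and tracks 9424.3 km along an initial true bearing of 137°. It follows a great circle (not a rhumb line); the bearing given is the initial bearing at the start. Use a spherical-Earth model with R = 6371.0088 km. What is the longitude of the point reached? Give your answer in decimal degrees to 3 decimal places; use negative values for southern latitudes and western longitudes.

longitude 98.834°

δ = 9424.3/6371.0088 = 1.479248 rad (84.7546°).
Start latitude φ₁ = -1.185532 rad; initial bearing θ = 2.391101 rad.
Destination latitude: φ₂ = arcsin( sin φ₁ cos δ + cos φ₁ sin δ cos θ ) = arcsin(-0.358414) = -21.003°.
For the longitude increment, Δλ = atan2( sin θ sin δ cos φ₁, cos δ − sin φ₁ sin φ₂ ) = atan2(0.255224, -0.240721) = 133.325°.
Hence λ₂ = -34.491° + 133.325° = 98.834°.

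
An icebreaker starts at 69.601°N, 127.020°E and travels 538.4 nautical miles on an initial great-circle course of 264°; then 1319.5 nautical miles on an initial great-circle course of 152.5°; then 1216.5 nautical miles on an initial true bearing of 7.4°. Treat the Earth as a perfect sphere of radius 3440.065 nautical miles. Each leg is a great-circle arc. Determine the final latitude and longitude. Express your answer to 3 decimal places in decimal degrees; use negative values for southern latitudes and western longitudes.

Apply the spherical direct solution leg by leg, carrying full precision between legs.
Leg 1: from (69.601°, 127.020°), δ = 538.4/3440.065 = 0.156509 rad, θ = 264° → φ = 66.948°, λ = 103.698°.
Leg 2: from (66.948°, 103.698°), δ = 1319.5/3440.065 = 0.383568 rad, θ = 152.5° → φ = 46.329°, λ = 118.190°.
Leg 3: from (46.329°, 118.190°), δ = 1216.5/3440.065 = 0.353627 rad, θ = 7.4° → φ = 66.304°, λ = 124.562°.

latitude 66.304°, longitude 124.562°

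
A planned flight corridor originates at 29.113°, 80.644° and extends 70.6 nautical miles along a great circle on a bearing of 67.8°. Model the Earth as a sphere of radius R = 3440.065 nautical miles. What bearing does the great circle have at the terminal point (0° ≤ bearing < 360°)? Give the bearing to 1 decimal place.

final bearing 68.4°

δ = 70.6/3440.065 = 0.020523 rad (1.1759°).
With φ₁ = 29.113° = 0.508118 rad and θ = 67.8° = 1.183333 rad:
Destination latitude: φ₂ = arcsin( sin φ₁ cos δ + cos φ₁ sin δ cos θ ) = arcsin(0.493205) = 29.551°.
For the longitude increment, Δλ = atan2( sin θ sin δ cos φ₁, cos δ − sin φ₁ sin φ₂ ) = atan2(0.016600, 0.759828) = 1.252°.
Hence λ₂ = 80.644° + 1.252° = 81.896°.
The forward bearing on arrival equals the back-azimuth from the destination plus 180°.
Back-azimuth from P₂ (29.6°, 81.9°) to P₁ (29.1°, 80.6°), with Δλ' = λ₁ − λ₂ = -1.3°: atan2( sin Δλ' cos φ₁ , cos φ₂ sin φ₁ − sin φ₂ cos φ₁ cos Δλ' ) = 248.4°.
Final bearing = (248.4° + 180°) mod 360° = 68.4°.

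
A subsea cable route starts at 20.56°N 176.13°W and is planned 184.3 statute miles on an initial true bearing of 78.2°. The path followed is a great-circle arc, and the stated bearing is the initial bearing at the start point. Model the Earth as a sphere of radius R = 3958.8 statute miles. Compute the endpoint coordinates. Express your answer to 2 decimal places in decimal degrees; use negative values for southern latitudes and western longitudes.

δ = 184.3/3958.8 = 0.046555 rad (2.6674°).
With φ₁ = 20.56° = 0.358840 rad and θ = 78.2° = 1.364847 rad:
Applying the spherical law of cosines for sides, sin φ₂ = sin φ₁ cos δ + cos φ₁ sin δ cos θ = 0.359718, so φ₂ = 21.08°.
Δλ = atan2( sin θ sin δ cos φ₁ , cos δ − sin φ₁ sin φ₂ ) = atan2(0.042653, 0.872588) = 0.048842 rad = 2.80°.
λ₂ = λ₁ + Δλ = -173.33°.

latitude 21.08°, longitude -173.33°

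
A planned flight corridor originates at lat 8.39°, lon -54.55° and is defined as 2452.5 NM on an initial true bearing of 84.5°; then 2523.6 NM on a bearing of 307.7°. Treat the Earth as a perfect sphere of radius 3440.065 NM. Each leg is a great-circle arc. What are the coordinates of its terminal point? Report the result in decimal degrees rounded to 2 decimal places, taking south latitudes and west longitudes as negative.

Apply the spherical direct solution leg by leg, carrying full precision between legs.
Leg 1: from (8.39°, -54.55°), δ = 2452.5/3440.065 = 0.712923 rad, θ = 84.5° → φ = 9.93°, λ = -13.18°.
Leg 2: from (9.93°, -13.18°), δ = 2523.6/3440.065 = 0.733591 rad, θ = 307.7° → φ = 32.10°, λ = -51.89°.

latitude 32.10°, longitude -51.89°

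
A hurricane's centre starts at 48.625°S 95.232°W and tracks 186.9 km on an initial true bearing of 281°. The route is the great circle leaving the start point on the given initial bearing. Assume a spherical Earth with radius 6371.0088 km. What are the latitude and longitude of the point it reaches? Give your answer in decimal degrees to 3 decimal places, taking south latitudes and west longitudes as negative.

latitude -48.278°, longitude -97.712°

The arc subtends δ = 186.9/6371.0088 = 0.029336 rad at the centre.
Converting: φ₁ = -0.848666 rad, θ = 4.904375 rad.
sin φ₂ = sin φ₁ cos δ + cos φ₁ sin δ cos θ = (-0.750400)(0.999570) + (0.660985)(0.029332)(0.190809) = -0.746377
φ₂ = asin(-0.746377) = -0.842602 rad = -48.278°.
Then Δλ = atan2(-0.019032, 0.439489) = -0.043277 rad, from sin θ sin δ cos φ₁ over cos δ − sin φ₁ sin φ₂.
Hence λ₂ = -95.232° + -2.480° = -97.712°.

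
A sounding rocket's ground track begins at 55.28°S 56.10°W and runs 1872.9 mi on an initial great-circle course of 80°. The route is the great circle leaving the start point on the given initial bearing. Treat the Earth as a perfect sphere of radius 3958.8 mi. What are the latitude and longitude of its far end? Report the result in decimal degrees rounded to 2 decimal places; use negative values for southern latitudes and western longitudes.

Central angle δ = d/R = 0.473098 rad.
Converting: φ₁ = -0.964818 rad, θ = 1.396263 rad.
Applying the spherical law of cosines for sides, sin φ₂ = sin φ₁ cos δ + cos φ₁ sin δ cos θ = -0.686598, so φ₂ = -43.36°.
For the longitude increment, Δλ = atan2( sin θ sin δ cos φ₁, cos δ − sin φ₁ sin φ₂ ) = atan2(0.255578, 0.325815) = 38.11°.
Hence λ₂ = -56.10° + 38.11° = -17.99°.

latitude -43.36°, longitude -17.99°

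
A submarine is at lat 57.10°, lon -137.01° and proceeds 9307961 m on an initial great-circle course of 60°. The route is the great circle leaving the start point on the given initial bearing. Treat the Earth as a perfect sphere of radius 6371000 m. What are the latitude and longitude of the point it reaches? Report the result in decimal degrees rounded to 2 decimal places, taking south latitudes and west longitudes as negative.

Angular distance δ = d/R = 9307961 / 6371000 = 1.460989 rad.
Converting: φ₁ = 0.996583 rad, θ = 1.047198 rad.
sin φ₂ = sin φ₁ cos δ + cos φ₁ sin δ cos θ = (0.839620)(0.109587) + (0.543174)(0.993977)(0.500000) = 0.361963
φ₂ = asin(0.361963) = 0.370373 rad = 21.22°.
Δλ = atan2( sin θ sin δ cos φ₁ , cos δ − sin φ₁ sin φ₂ ) = atan2(0.467570, -0.194324) = 1.964683 rad = 112.57°.
λ₂ = -137.01° + 112.57° = -24.44°.

latitude 21.22°, longitude -24.44°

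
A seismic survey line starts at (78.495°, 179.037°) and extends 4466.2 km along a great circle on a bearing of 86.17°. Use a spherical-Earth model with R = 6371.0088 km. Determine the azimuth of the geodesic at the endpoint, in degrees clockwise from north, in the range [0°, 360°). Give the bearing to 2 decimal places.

Angular distance δ = d/R = 4466.2 / 6371.0088 = 0.701019 rad.
With φ₁ = 78.495° = 1.369996 rad and θ = 86.17° = 1.503950 rad:
sin φ₂ = sin φ₁ cos δ + cos φ₁ sin δ cos θ = (0.979907)(0.764185) + (0.199453)(0.644997)(0.066796) = 0.757424
φ₂ = asin(0.757424) = 0.859358 rad = 49.238°.
Δλ = atan2( sin θ sin δ cos φ₁ , cos δ − sin φ₁ sin φ₂ ) = atan2(0.128360, 0.021980) = 1.401203 rad = 80.283°.
λ₂ = 179.037° + 80.283° = 259.320°, normalized to (−180°, 180°] → -100.680°.
The forward bearing on arrival equals the back-azimuth from the destination plus 180°.
Back-azimuth from P₂ (49.24°, -100.68°) to P₁ (78.50°, 179.04°), with Δλ' = λ₁ − λ₂ = 279.72°: atan2( sin Δλ' cos φ₁ , cos φ₂ sin φ₁ − sin φ₂ cos φ₁ cos Δλ' ) = 342.25°.
Final bearing = (342.25° + 180°) mod 360° = 162.25°.

final bearing 162.25°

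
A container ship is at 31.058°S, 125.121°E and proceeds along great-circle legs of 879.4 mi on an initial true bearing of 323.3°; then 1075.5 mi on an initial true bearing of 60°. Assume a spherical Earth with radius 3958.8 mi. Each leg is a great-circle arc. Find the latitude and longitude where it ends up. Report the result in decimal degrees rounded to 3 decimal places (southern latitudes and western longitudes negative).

latitude -12.322°, longitude 130.796°

Apply the spherical direct solution leg by leg, carrying full precision between legs.
Leg 1: from (-31.058°, 125.121°), δ = 879.4/3958.8 = 0.222138 rad, θ = 323.3° → φ = -20.604°, λ = 117.035°.
Leg 2: from (-20.604°, 117.035°), δ = 1075.5/3958.8 = 0.271673 rad, θ = 60° → φ = -12.322°, λ = 130.796°.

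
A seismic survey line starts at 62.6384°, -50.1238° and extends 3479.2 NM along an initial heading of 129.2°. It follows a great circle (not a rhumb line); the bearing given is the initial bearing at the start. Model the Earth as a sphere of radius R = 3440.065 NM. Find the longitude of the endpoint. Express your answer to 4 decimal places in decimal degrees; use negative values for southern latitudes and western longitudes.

δ = 3479.2/3440.065 = 1.011376 rad (57.9476°).
With φ₁ = 62.6384° = 1.093246 rad and θ = 129.2° = 2.254965 rad:
Destination latitude: φ₂ = arcsin( sin φ₁ cos δ + cos φ₁ sin δ cos θ ) = arcsin(0.225119) = 13.0099°.
Then Δλ = atan2(0.301875, 0.330761) = 0.739770 rad, from sin θ sin δ cos φ₁ over cos δ − sin φ₁ sin φ₂.
Hence λ₂ = -50.1238° + 42.3857° = -7.7381°.

longitude -7.7381°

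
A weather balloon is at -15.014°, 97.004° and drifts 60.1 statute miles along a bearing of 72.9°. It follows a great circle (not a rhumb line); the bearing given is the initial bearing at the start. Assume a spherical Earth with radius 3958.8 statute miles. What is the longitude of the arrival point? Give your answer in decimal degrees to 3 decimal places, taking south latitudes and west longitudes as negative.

The arc subtends δ = 60.1/3958.8 = 0.015181 rad at the centre.
With φ₁ = -15.014° = -0.262044 rad and θ = 72.9° = 1.272345 rad:
Destination latitude: φ₂ = arcsin( sin φ₁ cos δ + cos φ₁ sin δ cos θ ) = arcsin(-0.254714) = -14.757°.
Then Δλ = atan2(0.014014, 0.933900) = 0.015005 rad, from sin θ sin δ cos φ₁ over cos δ − sin φ₁ sin φ₂.
Hence λ₂ = 97.004° + 0.860° = 97.864°.

longitude 97.864°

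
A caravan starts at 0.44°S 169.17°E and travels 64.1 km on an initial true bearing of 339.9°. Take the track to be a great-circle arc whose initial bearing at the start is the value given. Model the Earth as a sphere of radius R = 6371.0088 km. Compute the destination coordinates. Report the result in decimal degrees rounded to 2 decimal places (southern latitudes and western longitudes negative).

latitude 0.10°, longitude 168.97°

δ = 64.1/6371.0088 = 0.010061 rad (0.5765°).
Start latitude φ₁ = -0.007679 rad; initial bearing θ = 5.932374 rad.
Applying the spherical law of cosines for sides, sin φ₂ = sin φ₁ cos δ + cos φ₁ sin δ cos θ = 0.001769, so φ₂ = 0.10°.
Δλ = atan2( sin θ sin δ cos φ₁ , cos δ − sin φ₁ sin φ₂ ) = atan2(-0.003457, 0.999963) = -0.003458 rad = -0.20°.
λ₂ = 169.17° + -0.20° = 168.97°.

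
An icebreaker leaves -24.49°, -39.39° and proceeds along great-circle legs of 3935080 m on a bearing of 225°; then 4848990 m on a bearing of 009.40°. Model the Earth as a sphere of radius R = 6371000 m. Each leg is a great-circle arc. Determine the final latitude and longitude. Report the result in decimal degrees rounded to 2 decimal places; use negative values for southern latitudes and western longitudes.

Apply the spherical direct solution leg by leg, carrying full precision between legs.
Leg 1: from (-24.49°, -39.39°), δ = 3935080/6371000 = 0.617655 rad, θ = 225° → φ = -45.28°, λ = -74.98°.
Leg 2: from (-45.28°, -74.98°), δ = 4848990/6371000 = 0.761103 rad, θ = 9.4° → φ = -2.05°, λ = -68.51°.

latitude -2.05°, longitude -68.51°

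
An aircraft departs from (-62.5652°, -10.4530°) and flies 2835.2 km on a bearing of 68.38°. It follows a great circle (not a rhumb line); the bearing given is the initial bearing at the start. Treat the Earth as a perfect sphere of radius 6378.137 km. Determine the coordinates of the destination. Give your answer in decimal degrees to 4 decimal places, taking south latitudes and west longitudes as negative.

Central angle δ = d/R = 0.444519 rad.
Start latitude φ₁ = -1.091969 rad; initial bearing θ = 1.193456 rad.
Destination latitude: φ₂ = arcsin( sin φ₁ cos δ + cos φ₁ sin δ cos θ ) = arcsin(-0.728283) = -46.7426°.
For the longitude increment, Δλ = atan2( sin θ sin δ cos φ₁, cos δ − sin φ₁ sin φ₂ ) = atan2(0.184190, 0.256441) = 35.6880°.
λ₂ = λ₁ + Δλ = 25.2350°.

latitude -46.7426°, longitude 25.2350°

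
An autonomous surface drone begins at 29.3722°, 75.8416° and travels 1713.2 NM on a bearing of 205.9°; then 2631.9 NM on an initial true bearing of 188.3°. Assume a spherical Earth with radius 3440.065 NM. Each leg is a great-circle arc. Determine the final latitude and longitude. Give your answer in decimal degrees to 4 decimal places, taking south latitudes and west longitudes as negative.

latitude -40.0557°, longitude 56.2732°

Apply the spherical direct solution leg by leg, carrying full precision between legs.
Leg 1: from (29.3722°, 75.8416°), δ = 1713.2/3440.065 = 0.498014 rad, θ = 205.9° → φ = 3.2354°, λ = 63.7787°.
Leg 2: from (3.2354°, 63.7787°), δ = 2631.9/3440.065 = 0.765073 rad, θ = 188.3° → φ = -40.0557°, λ = 56.2732°.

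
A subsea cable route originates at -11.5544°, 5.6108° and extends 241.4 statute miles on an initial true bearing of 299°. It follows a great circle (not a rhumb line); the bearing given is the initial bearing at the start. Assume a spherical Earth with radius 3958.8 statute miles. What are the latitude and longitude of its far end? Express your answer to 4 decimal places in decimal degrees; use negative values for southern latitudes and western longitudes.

latitude -9.8448°, longitude 2.5098°

δ = 241.4/3958.8 = 0.060978 rad (3.4938°).
With φ₁ = -11.5544° = -0.201662 rad and θ = 299° = 5.218534 rad:
Destination latitude: φ₂ = arcsin( sin φ₁ cos δ + cos φ₁ sin δ cos θ ) = arcsin(-0.170980) = -9.8448°.
For the longitude increment, Δλ = atan2( sin θ sin δ cos φ₁, cos δ − sin φ₁ sin φ₂ ) = atan2(-0.052219, 0.963894) = -3.1010°.
Hence λ₂ = 5.6108° + -3.1010° = 2.5098°.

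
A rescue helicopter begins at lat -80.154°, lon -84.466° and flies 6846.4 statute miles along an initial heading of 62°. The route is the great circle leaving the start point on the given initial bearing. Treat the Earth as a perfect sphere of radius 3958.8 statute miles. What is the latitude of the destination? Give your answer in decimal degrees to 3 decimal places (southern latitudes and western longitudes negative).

Angular distance δ = d/R = 6846.4 / 3958.8 = 1.729413 rad.
With φ₁ = -80.154° = -1.398951 rad and θ = 62° = 1.082104 rad:
Applying the spherical law of cosines for sides, sin φ₂ = sin φ₁ cos δ + cos φ₁ sin δ cos θ = 0.234898, so φ₂ = 13.586°.
Then Δλ = atan2(0.149089, 0.073486) = 1.112846 rad, from sin θ sin δ cos φ₁ over cos δ − sin φ₁ sin φ₂.
λ₂ = -84.466° + 63.761° = -20.705°.

latitude 13.586°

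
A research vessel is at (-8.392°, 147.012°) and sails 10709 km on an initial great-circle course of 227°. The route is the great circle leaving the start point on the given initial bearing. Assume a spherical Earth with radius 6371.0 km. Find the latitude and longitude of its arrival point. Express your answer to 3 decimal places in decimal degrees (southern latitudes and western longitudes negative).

The arc subtends δ = 10709/6371 = 1.680898 rad at the centre.
Converting: φ₁ = -0.146468 rad, θ = 3.961897 rad.
sin φ₂ = sin φ₁ cos δ + cos φ₁ sin δ cos θ = (-0.145945)(-0.109879) + (0.989293)(0.993945)(-0.681998) = -0.654574
φ₂ = asin(-0.654574) = -0.713620 rad = -40.887°.
For the longitude increment, Δλ = atan2( sin θ sin δ cos φ₁, cos δ − sin φ₁ sin φ₂ ) = atan2(-0.719142, -0.205411) = -105.941°.
λ₂ = λ₁ + Δλ = 41.071°.

latitude -40.887°, longitude 41.071°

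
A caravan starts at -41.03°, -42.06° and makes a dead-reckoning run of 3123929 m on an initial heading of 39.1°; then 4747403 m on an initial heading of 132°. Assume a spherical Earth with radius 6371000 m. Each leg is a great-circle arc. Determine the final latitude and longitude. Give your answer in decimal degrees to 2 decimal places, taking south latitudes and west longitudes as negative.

latitude -40.95°, longitude 17.95°

Apply the spherical direct solution leg by leg, carrying full precision between legs.
Leg 1: from (-41.03°, -42.06°), δ = 3123929/6371000 = 0.490336 rad, θ = 39.1° → φ = -17.66°, λ = -23.90°.
Leg 2: from (-17.66°, -23.90°), δ = 4747403/6371000 = 0.745158 rad, θ = 132° → φ = -40.95°, λ = 17.95°.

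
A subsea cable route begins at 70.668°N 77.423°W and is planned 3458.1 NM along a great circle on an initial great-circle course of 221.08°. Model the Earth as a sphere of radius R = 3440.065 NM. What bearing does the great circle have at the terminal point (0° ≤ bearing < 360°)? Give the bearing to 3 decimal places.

Central angle δ = d/R = 1.005243 rad.
Start latitude φ₁ = 1.233389 rad; initial bearing θ = 3.858574 rad.
Destination latitude: φ₂ = arcsin( sin φ₁ cos δ + cos φ₁ sin δ cos θ ) = arcsin(0.294986) = 17.157°.
Δλ = atan2( sin θ sin δ cos φ₁ , cos δ − sin φ₁ sin φ₂ ) = atan2(-0.183660, 0.257529) = -0.619505 rad = -35.495°.
λ₂ = λ₁ + Δλ = -112.918°.
The forward bearing on arrival equals the back-azimuth from the destination plus 180°.
Back-azimuth from P₂ (17.157°, -112.918°) to P₁ (70.668°, -77.423°), with Δλ' = λ₁ − λ₂ = 35.495°: atan2( sin Δλ' cos φ₁ , cos φ₂ sin φ₁ − sin φ₂ cos φ₁ cos Δλ' ) = 13.159°.
Final bearing = (13.159° + 180°) mod 360° = 193.159°.

final bearing 193.159°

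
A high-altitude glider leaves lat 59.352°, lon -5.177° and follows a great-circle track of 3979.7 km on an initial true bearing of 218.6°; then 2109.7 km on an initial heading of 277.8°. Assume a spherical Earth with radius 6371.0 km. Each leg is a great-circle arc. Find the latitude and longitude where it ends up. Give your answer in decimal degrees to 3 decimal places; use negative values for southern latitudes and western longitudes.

Apply the spherical direct solution leg by leg, carrying full precision between legs.
Leg 1: from (59.352°, -5.177°), δ = 3979.7/6371 = 0.624659 rad, θ = 218.6° → φ = 27.702°, λ = -29.513°.
Leg 2: from (27.702°, -29.513°), δ = 2109.7/6371 = 0.331141 rad, θ = 277.8° → φ = 28.599°, λ = -51.036°.

latitude 28.599°, longitude -51.036°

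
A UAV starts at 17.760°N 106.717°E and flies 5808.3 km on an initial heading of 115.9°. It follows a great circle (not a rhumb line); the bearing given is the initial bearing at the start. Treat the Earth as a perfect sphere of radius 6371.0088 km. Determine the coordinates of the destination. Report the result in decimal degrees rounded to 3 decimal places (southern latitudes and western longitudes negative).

latitude -8.166°, longitude 152.641°

The arc subtends δ = 5808.3/6371.0088 = 0.911677 rad at the centre.
Converting: φ₁ = 0.309970 rad, θ = 2.022837 rad.
sin φ₂ = sin φ₁ cos δ + cos φ₁ sin δ cos θ = (0.305031)(0.612421) + (0.952343)(0.790532)(-0.436802) = -0.142042
φ₂ = asin(-0.142042) = -0.142524 rad = -8.166°.
For the longitude increment, Δλ = atan2( sin θ sin δ cos φ₁, cos δ − sin φ₁ sin φ₂ ) = atan2(0.677238, 0.655748) = 45.924°.
λ₂ = λ₁ + Δλ = 152.641°.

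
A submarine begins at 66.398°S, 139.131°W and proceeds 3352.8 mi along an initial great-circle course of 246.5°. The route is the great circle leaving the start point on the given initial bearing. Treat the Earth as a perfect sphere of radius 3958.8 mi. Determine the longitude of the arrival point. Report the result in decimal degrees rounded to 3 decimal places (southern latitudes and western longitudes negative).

Central angle δ = d/R = 0.846923 rad.
With φ₁ = -66.398° = -1.158864 rad and θ = 246.5° = 4.302237 rad:
sin φ₂ = sin φ₁ cos δ + cos φ₁ sin δ cos θ = (-0.916349)(0.662291) + (0.400381)(0.749246)(-0.398749) = -0.726508
φ₂ = asin(-0.726508) = -0.813227 rad = -46.594°.
For the longitude increment, Δλ = atan2( sin θ sin δ cos φ₁, cos δ − sin φ₁ sin φ₂ ) = atan2(-0.275103, -0.003444) = -90.717°.
λ₂ = -139.131° + -90.717° = -229.848°, normalized to (−180°, 180°] → 130.152°.

longitude 130.152°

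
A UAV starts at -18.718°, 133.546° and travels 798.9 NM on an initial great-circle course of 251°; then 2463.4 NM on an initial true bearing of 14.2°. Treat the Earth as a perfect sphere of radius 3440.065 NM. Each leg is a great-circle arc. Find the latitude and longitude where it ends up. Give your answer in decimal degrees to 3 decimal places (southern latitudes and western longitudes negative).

latitude 17.377°, longitude 129.633°

Apply the spherical direct solution leg by leg, carrying full precision between legs.
Leg 1: from (-18.718°, 133.546°), δ = 798.9/3440.065 = 0.232234 rad, θ = 251° → φ = -22.536°, λ = 119.919°.
Leg 2: from (-22.536°, 119.919°), δ = 2463.4/3440.065 = 0.716091 rad, θ = 14.2° → φ = 17.377°, λ = 129.633°.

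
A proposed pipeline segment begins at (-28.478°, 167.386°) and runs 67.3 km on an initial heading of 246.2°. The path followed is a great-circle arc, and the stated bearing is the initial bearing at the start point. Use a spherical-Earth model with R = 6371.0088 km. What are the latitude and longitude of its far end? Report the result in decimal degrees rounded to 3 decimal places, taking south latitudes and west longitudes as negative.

Central angle δ = d/R = 0.010563 rad.
With φ₁ = -28.478° = -0.497035 rad and θ = 246.2° = 4.297001 rad:
sin φ₂ = sin φ₁ cos δ + cos φ₁ sin δ cos θ = (-0.476821)(0.999944) + (0.879000)(0.010563)(-0.403545) = -0.480542
φ₂ = asin(-0.480542) = -0.501272 rad = -28.721°.
Δλ = atan2( sin θ sin δ cos φ₁ , cos δ − sin φ₁ sin φ₂ ) = atan2(-0.008496, 0.770812) = -0.011021 rad = -0.631°.
λ₂ = λ₁ + Δλ = 166.755°.

latitude -28.721°, longitude 166.755°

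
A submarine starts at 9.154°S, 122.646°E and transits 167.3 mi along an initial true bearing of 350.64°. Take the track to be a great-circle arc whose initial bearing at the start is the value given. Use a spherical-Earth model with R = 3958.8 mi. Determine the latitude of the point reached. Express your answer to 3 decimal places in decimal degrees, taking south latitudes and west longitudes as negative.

Central angle δ = d/R = 0.042260 rad.
With φ₁ = -9.154° = -0.159767 rad and θ = 350.64° = 6.119822 rad:
Applying the spherical law of cosines for sides, sin φ₂ = sin φ₁ cos δ + cos φ₁ sin δ cos θ = -0.117792, so φ₂ = -6.765°.
For the longitude increment, Δλ = atan2( sin θ sin δ cos φ₁, cos δ − sin φ₁ sin φ₂ ) = atan2(-0.006784, 0.980368) = -0.396°.
Hence λ₂ = 122.646° + -0.396° = 122.250°.

latitude -6.765°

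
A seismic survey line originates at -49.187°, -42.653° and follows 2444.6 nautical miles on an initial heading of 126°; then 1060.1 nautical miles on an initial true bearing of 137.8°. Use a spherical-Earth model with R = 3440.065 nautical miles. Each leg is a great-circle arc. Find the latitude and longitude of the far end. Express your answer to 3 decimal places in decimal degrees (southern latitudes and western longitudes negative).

latitude -65.874°, longitude 55.996°

Apply the spherical direct solution leg by leg, carrying full precision between legs.
Leg 1: from (-49.187°, -42.653°), δ = 2444.6/3440.065 = 0.710626 rad, θ = 126° → φ = -55.513°, λ = 26.099°.
Leg 2: from (-55.513°, 26.099°), δ = 1060.1/3440.065 = 0.308163 rad, θ = 137.8° → φ = -65.874°, λ = 55.996°.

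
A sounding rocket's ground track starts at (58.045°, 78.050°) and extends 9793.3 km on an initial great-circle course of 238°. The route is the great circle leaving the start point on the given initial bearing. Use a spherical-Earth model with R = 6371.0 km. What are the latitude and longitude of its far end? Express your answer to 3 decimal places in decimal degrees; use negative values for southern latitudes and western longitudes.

The arc subtends δ = 9793.3/6371 = 1.537168 rad at the centre.
With φ₁ = 58.045° = 1.013076 rad and θ = 238° = 4.153884 rad:
Destination latitude: φ₂ = arcsin( sin φ₁ cos δ + cos φ₁ sin δ cos θ ) = arcsin(-0.251776) = -14.583°.
Then Δλ = atan2(-0.448578, 0.247245) = -1.067052 rad, from sin θ sin δ cos φ₁ over cos δ − sin φ₁ sin φ₂.
λ₂ = λ₁ + Δλ = 16.912°.

latitude -14.583°, longitude 16.912°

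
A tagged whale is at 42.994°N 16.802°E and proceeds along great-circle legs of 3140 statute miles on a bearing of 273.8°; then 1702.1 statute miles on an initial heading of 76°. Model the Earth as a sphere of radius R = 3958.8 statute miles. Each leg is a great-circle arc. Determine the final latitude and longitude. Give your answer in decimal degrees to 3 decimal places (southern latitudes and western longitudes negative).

latitude 33.562°, longitude -10.086°

Apply the spherical direct solution leg by leg, carrying full precision between legs.
Leg 1: from (42.994°, 16.802°), δ = 3140/3958.8 = 0.793170 rad, θ = 273.8° → φ = 30.862°, λ = -39.122°.
Leg 2: from (30.862°, -39.122°), δ = 1702.1/3958.8 = 0.429954 rad, θ = 76° → φ = 33.562°, λ = -10.086°.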